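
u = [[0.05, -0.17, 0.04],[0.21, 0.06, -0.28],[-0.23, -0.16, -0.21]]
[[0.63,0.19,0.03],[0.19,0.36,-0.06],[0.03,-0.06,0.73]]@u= [[0.06,-0.10,-0.03], [0.10,-0.0,-0.08], [-0.18,-0.13,-0.14]]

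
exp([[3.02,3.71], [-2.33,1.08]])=[[-6.28, 3.72], [-2.33, -8.22]]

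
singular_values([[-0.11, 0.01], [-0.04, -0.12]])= [0.13, 0.1]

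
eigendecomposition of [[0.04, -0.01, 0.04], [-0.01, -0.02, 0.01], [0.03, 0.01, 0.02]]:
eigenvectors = [[-0.84, 0.55, 0.35], [0.03, -0.53, 0.85], [-0.54, -0.65, -0.39]]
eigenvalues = [0.07, 0.0, -0.03]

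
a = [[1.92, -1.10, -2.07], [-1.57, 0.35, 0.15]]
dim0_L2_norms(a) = [2.48, 1.15, 2.08]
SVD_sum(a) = [[2.18, -1.05, -1.78], [-0.98, 0.47, 0.80]] + [[-0.26,-0.05,-0.29], [-0.59,-0.12,-0.65]]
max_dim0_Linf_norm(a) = 2.07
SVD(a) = [[-0.91, 0.41], [0.41, 0.91]] @ diag([3.294134514196658, 0.9694729508234596]) @ [[-0.73,0.35,0.59],[-0.66,-0.14,-0.74]]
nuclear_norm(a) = 4.26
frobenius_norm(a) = 3.43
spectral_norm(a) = 3.29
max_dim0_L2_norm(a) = 2.48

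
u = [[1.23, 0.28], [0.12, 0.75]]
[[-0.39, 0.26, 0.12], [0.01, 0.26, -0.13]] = u @[[-0.33, 0.14, 0.14], [0.06, 0.33, -0.2]]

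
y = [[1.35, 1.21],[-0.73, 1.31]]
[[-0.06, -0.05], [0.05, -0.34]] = y @ [[-0.05,0.13], [0.01,-0.19]]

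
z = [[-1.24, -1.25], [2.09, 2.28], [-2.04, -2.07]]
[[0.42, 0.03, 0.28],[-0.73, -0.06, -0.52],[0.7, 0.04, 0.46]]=z @ [[-0.25, 0.06, 0.08], [-0.09, -0.08, -0.3]]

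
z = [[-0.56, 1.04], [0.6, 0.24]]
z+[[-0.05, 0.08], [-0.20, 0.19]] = [[-0.61,1.12], [0.40,0.43]]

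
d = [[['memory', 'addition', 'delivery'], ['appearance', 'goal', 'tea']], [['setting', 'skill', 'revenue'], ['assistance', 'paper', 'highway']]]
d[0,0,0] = 'memory'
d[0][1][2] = 'tea'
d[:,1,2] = ['tea', 'highway']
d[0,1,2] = 'tea'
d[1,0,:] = ['setting', 'skill', 'revenue']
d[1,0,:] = ['setting', 'skill', 'revenue']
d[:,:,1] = [['addition', 'goal'], ['skill', 'paper']]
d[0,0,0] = 'memory'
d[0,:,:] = [['memory', 'addition', 'delivery'], ['appearance', 'goal', 'tea']]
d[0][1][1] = 'goal'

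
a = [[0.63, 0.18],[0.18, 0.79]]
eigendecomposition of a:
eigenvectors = [[-0.84, -0.54],[0.54, -0.84]]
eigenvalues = [0.51, 0.91]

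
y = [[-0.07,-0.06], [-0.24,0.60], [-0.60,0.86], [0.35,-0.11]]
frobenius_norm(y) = 1.29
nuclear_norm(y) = 1.54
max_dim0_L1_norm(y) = 1.63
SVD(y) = [[0.01, 0.32],[-0.5, -0.48],[-0.83, 0.07],[0.23, -0.81]] @ diag([1.2572689136207507, 0.28209019628994]) @ [[0.56,  -0.83], [-0.83,  -0.56]]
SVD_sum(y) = [[0.01, -0.01],[-0.35, 0.52],[-0.58, 0.87],[0.16, -0.24]] + [[-0.08, -0.05], [0.11, 0.08], [-0.02, -0.01], [0.19, 0.13]]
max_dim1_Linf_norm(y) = 0.86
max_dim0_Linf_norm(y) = 0.86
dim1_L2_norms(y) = [0.09, 0.65, 1.05, 0.37]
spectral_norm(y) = 1.26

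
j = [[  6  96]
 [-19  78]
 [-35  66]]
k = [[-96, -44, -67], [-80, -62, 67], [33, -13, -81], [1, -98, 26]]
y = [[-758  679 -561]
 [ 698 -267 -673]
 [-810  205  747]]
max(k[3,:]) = 26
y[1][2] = -673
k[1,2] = 67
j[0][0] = 6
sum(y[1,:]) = -242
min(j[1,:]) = -19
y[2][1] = 205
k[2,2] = -81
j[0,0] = 6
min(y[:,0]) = -810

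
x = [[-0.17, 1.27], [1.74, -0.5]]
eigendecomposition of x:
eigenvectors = [[0.69,  -0.61], [0.72,  0.79]]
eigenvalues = [1.16, -1.83]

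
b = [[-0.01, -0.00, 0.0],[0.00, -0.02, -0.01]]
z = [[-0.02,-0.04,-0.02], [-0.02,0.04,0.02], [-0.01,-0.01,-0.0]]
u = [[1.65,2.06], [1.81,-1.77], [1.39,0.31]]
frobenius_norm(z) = 0.07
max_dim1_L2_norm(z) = 0.05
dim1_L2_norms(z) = [0.05, 0.05, 0.01]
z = u @ b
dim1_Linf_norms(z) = [0.04, 0.04, 0.01]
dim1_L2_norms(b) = [0.01, 0.02]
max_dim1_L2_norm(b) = 0.02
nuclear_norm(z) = 0.10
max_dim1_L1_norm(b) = 0.03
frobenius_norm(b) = 0.02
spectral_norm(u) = 2.89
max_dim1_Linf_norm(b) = 0.02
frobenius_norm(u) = 3.92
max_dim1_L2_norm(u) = 2.64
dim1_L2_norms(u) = [2.64, 2.53, 1.42]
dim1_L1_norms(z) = [0.08, 0.08, 0.02]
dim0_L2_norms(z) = [0.03, 0.06, 0.03]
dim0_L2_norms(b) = [0.01, 0.02, 0.01]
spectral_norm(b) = 0.02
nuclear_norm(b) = 0.03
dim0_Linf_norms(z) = [0.02, 0.04, 0.02]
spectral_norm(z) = 0.06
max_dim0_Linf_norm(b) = 0.02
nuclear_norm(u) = 5.55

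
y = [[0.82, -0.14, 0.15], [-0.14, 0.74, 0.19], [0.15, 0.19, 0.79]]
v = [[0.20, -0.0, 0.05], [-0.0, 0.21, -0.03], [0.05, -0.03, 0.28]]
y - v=[[0.62, -0.14, 0.10], [-0.14, 0.53, 0.22], [0.10, 0.22, 0.51]]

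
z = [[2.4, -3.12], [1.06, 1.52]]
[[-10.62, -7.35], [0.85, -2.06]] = z @[[-1.94, -2.53], [1.91, 0.41]]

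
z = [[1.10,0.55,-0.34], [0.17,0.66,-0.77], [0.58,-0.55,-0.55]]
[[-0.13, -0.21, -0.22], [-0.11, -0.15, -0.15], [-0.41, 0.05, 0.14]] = z @[[-0.15, -0.09, -0.08], [0.26, -0.19, -0.28], [0.33, 0.01, -0.06]]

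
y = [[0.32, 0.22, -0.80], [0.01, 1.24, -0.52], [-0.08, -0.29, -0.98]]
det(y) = -0.50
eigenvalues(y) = [-1.09, 0.35, 1.32]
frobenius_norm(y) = 1.91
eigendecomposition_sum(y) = [[-0.03, -0.07, -0.55], [-0.01, -0.03, -0.23], [-0.06, -0.12, -1.03]] + [[0.34, -0.13, -0.15], [-0.01, 0.01, 0.01], [-0.02, 0.01, 0.01]] + [[0.01, 0.42, -0.1], [0.04, 1.26, -0.3], [-0.01, -0.17, 0.04]]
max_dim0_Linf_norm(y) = 1.24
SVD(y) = [[-0.51,0.31,-0.80],[-0.78,-0.57,0.28],[-0.37,0.76,0.53]] @ diag([1.5283507081641754, 1.1070773127347238, 0.2971934327708603]) @ [[-0.09, -0.63, 0.77],[0.03, -0.77, -0.63],[-1.00, 0.04, -0.09]]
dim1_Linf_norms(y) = [0.8, 1.24, 0.98]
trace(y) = 0.58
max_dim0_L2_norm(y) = 1.37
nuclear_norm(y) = 2.93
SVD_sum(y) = [[0.07, 0.50, -0.60], [0.11, 0.75, -0.91], [0.05, 0.36, -0.43]] + [[0.01,-0.27,-0.22], [-0.02,0.49,0.40], [0.03,-0.65,-0.53]] + [[0.24, -0.01, 0.02],  [-0.08, 0.00, -0.01],  [-0.16, 0.01, -0.01]]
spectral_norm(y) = 1.53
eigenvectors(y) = [[-0.46,1.0,0.31],[-0.19,-0.04,0.94],[-0.87,-0.05,-0.13]]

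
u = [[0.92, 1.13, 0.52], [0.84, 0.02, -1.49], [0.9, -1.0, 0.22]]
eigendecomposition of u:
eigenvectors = [[(0.42+0j), 0.76+0.00j, (0.76-0j)], [-0.71+0.00j, (0.19+0.37j), 0.19-0.37j], [-0.57+0.00j, 0.32-0.38j, (0.32+0.38j)]]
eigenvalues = [(-1.68+0j), (1.42+0.29j), (1.42-0.29j)]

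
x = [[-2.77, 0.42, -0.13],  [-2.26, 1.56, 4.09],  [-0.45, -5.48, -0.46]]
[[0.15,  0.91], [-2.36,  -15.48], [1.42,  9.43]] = x@[[-0.06, -0.38], [-0.21, -1.40], [-0.53, -3.46]]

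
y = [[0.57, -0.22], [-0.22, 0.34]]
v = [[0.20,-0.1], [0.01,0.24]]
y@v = [[0.11, -0.11], [-0.04, 0.1]]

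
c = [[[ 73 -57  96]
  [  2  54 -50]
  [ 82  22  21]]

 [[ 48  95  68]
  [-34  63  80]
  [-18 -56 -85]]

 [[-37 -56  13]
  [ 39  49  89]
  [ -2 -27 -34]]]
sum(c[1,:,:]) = 161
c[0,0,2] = 96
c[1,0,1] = 95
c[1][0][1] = 95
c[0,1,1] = 54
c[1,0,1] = 95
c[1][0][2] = 68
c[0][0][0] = 73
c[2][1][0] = 39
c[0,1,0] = 2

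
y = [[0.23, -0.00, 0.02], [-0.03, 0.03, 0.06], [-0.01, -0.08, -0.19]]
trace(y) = 0.07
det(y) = -0.00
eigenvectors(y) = [[0.99,  -0.03,  -0.05], [-0.15,  -0.92,  -0.3], [0.00,  0.38,  0.95]]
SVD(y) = [[-0.91, 0.4, 0.14], [-0.01, -0.35, 0.94], [0.42, 0.85, 0.32]] @ diag([0.23678590610733652, 0.2126574766382303, 0.0030384698103049987]) @ [[-0.90, -0.14, -0.42], [0.44, -0.37, -0.82], [0.04, 0.92, -0.39]]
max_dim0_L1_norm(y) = 0.27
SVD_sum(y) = [[0.19, 0.03, 0.09], [0.0, 0.0, 0.0], [-0.09, -0.01, -0.04]] + [[0.04, -0.03, -0.07],[-0.03, 0.03, 0.06],[0.08, -0.07, -0.15]] + [[0.00, 0.0, -0.00], [0.0, 0.00, -0.00], [0.0, 0.00, -0.0]]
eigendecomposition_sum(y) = [[0.23, -0.0, 0.01], [-0.03, 0.00, -0.0], [0.00, -0.0, 0.00]] + [[0.0, 0.00, 0.00], [0.0, 0.0, 0.0], [-0.00, -0.00, -0.00]] + [[0.00,0.00,0.01], [0.0,0.02,0.06], [-0.01,-0.08,-0.19]]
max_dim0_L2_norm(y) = 0.23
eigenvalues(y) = [0.23, 0.0, -0.16]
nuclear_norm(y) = 0.45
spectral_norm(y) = 0.24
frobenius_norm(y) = 0.32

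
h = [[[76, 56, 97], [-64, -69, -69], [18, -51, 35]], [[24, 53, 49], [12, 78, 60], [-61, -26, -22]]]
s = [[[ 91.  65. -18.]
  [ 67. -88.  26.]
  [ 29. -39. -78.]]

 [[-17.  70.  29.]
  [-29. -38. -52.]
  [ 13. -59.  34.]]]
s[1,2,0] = 13.0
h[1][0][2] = 49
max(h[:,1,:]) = 78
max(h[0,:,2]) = 97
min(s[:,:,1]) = -88.0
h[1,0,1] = 53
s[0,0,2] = -18.0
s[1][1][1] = -38.0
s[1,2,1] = -59.0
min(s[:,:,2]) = -78.0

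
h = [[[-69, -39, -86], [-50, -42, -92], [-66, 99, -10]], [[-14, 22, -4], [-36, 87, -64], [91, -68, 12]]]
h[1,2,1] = -68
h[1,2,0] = 91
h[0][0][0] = -69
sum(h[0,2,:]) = 23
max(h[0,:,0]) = -50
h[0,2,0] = -66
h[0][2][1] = 99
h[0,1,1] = -42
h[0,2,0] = -66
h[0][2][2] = -10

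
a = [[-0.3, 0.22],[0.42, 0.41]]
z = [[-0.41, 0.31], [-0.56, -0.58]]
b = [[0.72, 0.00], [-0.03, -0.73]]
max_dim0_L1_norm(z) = 0.97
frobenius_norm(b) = 1.03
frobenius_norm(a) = 0.69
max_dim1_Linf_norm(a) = 0.42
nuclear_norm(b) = 1.45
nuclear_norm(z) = 1.32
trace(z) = -0.99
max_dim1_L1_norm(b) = 0.76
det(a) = -0.22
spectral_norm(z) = 0.81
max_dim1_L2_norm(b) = 0.73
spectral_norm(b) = 0.74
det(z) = 0.41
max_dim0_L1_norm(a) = 0.72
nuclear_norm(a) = 0.96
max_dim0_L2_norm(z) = 0.69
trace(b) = -0.01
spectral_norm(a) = 0.59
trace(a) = 0.11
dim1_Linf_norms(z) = [0.41, 0.58]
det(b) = -0.53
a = b @ z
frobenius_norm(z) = 0.96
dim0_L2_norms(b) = [0.72, 0.73]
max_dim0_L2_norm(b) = 0.73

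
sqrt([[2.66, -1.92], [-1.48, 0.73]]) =[[(1.43+0.13j), (-0.94+0.25j)],[(-0.73+0.19j), 0.48+0.37j]]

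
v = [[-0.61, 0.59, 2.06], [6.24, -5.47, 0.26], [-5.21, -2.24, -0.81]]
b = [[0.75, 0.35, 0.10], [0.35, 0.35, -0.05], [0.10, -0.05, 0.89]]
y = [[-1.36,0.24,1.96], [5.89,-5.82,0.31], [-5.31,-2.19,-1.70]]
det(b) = 0.12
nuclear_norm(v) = 15.80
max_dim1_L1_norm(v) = 11.97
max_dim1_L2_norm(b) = 0.9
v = y + b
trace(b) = 1.99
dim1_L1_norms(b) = [1.2, 0.75, 1.04]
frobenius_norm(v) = 10.33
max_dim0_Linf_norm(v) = 6.24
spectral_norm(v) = 8.87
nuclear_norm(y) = 16.20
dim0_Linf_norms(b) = [0.75, 0.35, 0.89]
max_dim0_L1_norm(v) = 12.06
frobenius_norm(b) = 1.32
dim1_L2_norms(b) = [0.83, 0.5, 0.9]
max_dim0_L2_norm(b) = 0.9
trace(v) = -6.89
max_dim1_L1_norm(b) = 1.2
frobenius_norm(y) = 10.50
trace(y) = -8.88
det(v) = -88.38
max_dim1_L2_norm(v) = 8.3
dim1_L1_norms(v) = [3.26, 11.97, 8.26]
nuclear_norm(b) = 1.99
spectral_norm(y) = 8.87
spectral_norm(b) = 0.99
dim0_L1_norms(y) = [12.56, 8.25, 3.97]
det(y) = -98.23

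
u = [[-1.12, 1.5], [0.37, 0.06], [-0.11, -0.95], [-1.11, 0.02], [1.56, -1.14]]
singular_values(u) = [2.85, 1.18]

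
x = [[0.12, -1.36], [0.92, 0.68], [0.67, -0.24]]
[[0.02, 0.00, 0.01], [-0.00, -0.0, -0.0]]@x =[[0.01,  -0.03], [0.00,  0.0]]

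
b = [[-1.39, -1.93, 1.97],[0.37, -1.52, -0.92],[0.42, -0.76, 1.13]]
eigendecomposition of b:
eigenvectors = [[-0.85+0.00j, -0.85-0.00j, (0.61+0j)], [-0.07+0.50j, (-0.07-0.5j), -0.16+0.00j], [(0.07+0.15j), 0.07-0.15j, 0.78+0.00j]]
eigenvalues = [(-1.7+0.78j), (-1.7-0.78j), (1.61+0j)]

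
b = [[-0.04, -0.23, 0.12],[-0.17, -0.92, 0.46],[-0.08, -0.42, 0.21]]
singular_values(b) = [1.18, 0.01, 0.0]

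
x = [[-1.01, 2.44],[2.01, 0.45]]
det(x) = -5.36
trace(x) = -0.56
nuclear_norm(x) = 4.68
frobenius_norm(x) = 3.35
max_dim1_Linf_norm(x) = 2.44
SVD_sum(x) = [[-1.49, 2.1],[0.46, -0.65]] + [[0.48, 0.34], [1.55, 1.1]]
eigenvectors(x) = [[-0.84, -0.62], [0.55, -0.78]]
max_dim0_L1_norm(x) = 3.02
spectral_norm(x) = 2.69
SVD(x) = [[0.96, -0.30], [-0.30, -0.96]] @ diag([2.6947154259549713, 1.9886701016308157]) @ [[-0.58, 0.82], [-0.82, -0.58]]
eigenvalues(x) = [-2.61, 2.05]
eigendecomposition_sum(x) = [[-1.71, 1.37], [1.13, -0.90]] + [[0.7, 1.07],[0.88, 1.35]]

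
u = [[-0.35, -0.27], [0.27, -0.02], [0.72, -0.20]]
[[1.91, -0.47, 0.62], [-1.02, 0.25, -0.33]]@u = [[-0.35, -0.63], [0.19, 0.34]]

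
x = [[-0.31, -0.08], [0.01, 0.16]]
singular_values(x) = [0.33, 0.15]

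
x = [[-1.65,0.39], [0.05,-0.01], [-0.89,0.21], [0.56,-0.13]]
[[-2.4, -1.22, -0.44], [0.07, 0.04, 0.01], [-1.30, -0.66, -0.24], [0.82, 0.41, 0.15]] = x@ [[1.52, 0.52, 0.02], [0.27, -0.92, -1.05]]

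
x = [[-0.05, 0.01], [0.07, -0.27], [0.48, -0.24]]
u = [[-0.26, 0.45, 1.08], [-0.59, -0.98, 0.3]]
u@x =[[0.56,-0.38],[0.10,0.19]]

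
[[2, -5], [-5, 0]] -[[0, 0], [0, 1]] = [[2, -5], [-5, -1]]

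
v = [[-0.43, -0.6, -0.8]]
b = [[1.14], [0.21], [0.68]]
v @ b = [[-1.16]]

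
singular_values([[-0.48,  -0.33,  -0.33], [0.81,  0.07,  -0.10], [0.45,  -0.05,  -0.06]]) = [1.06, 0.44, 0.06]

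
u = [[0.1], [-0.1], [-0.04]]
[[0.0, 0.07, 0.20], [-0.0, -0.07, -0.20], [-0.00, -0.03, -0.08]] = u@[[0.02, 0.72, 2.02]]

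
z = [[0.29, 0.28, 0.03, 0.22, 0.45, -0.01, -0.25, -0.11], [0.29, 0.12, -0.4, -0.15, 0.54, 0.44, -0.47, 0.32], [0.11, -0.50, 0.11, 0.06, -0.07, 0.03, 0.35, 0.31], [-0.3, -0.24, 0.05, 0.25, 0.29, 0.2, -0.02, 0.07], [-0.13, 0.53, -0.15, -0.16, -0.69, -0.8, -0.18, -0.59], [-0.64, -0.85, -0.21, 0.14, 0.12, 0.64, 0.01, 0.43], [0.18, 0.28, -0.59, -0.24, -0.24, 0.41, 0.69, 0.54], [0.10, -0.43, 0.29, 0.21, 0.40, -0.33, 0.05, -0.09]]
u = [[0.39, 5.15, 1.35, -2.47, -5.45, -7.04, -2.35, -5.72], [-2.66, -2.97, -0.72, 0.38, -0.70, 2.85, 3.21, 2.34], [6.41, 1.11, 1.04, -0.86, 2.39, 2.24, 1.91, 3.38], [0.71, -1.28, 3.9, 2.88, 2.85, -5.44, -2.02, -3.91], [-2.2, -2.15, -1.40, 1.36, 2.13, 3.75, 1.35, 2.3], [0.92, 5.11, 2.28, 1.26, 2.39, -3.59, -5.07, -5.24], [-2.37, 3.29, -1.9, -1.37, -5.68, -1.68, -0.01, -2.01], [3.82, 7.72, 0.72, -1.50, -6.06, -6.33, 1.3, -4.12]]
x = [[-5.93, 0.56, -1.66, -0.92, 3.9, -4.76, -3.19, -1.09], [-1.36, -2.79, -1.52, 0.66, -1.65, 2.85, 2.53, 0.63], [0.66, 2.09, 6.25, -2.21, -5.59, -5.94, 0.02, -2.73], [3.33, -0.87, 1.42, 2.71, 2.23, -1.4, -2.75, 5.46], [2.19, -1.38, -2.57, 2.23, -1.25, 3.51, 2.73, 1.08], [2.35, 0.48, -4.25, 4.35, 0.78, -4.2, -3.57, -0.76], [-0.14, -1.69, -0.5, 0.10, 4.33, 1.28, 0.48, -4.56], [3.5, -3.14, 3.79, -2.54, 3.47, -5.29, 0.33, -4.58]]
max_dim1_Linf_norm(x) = 6.25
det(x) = 442155.60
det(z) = -0.00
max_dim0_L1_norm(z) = 3.23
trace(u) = -4.25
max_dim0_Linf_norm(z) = 0.85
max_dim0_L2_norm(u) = 12.73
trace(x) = -9.31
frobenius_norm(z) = 2.86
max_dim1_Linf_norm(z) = 0.85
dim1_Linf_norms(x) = [5.93, 2.85, 6.25, 5.46, 3.51, 4.35, 4.56, 5.29]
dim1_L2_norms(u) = [12.33, 6.4, 8.36, 9.1, 6.24, 10.27, 7.81, 13.13]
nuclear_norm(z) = 6.33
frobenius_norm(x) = 23.88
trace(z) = 1.32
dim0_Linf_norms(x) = [5.93, 3.14, 6.25, 4.35, 5.59, 5.94, 3.57, 5.46]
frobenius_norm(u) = 26.90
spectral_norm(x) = 14.22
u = x @ z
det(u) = -1062.70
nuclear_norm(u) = 52.47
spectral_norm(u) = 21.36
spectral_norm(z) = 1.92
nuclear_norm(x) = 57.07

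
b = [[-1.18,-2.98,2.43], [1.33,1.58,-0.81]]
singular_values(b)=[4.53, 0.75]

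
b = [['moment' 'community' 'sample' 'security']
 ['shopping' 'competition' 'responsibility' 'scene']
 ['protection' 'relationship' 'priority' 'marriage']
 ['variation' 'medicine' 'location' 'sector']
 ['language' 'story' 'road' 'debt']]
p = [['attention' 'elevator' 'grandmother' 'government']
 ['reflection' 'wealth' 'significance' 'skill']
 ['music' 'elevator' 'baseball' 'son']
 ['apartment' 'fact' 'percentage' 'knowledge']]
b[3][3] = 'sector'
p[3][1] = 'fact'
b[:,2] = ['sample', 'responsibility', 'priority', 'location', 'road']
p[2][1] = 'elevator'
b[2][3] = 'marriage'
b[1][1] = 'competition'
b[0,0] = 'moment'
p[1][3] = 'skill'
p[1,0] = 'reflection'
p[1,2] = 'significance'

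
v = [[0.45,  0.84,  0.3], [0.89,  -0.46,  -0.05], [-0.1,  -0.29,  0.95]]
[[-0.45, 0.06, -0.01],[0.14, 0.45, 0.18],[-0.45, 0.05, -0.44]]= v @ [[-0.04,0.42,0.20], [-0.31,-0.17,0.04], [-0.57,0.04,-0.43]]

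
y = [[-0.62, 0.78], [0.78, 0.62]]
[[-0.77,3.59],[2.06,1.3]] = y @ [[2.10, -1.22],[0.68, 3.63]]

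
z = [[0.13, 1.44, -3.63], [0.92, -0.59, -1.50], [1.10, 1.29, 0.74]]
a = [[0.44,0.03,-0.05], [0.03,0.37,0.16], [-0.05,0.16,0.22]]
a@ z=[[0.03, 0.55, -1.68], [0.52, 0.03, -0.55], [0.38, 0.12, 0.1]]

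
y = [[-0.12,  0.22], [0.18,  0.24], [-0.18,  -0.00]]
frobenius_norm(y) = 0.43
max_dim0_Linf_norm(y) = 0.24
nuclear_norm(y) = 0.60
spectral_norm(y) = 0.34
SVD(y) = [[-0.43, 0.76], [-0.87, -0.22], [0.23, 0.61]] @ diag([0.3377714202467919, 0.2666654602014762]) @ [[-0.43, -0.90], [-0.9, 0.43]]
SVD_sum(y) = [[0.06, 0.13], [0.13, 0.27], [-0.03, -0.07]] + [[-0.18, 0.09], [0.05, -0.03], [-0.15, 0.07]]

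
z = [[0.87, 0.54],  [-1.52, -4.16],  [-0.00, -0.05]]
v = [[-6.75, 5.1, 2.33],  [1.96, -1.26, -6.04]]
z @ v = [[-4.81, 3.76, -1.23], [2.11, -2.51, 21.58], [-0.1, 0.06, 0.30]]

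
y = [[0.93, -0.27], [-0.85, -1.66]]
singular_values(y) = [1.88, 0.94]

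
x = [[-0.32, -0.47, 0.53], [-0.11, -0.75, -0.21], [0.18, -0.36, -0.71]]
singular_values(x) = [1.02, 0.92, 0.0]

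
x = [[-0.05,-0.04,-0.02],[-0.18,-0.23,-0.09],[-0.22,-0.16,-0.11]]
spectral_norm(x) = 0.42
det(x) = -0.00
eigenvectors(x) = [[0.15, 0.38, 0.04], [0.75, 0.07, -0.46], [0.65, -0.92, 0.89]]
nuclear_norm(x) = 0.49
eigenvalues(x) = [-0.34, -0.01, -0.04]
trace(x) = -0.39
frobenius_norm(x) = 0.43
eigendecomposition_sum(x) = [[-0.04, -0.04, -0.02], [-0.21, -0.22, -0.1], [-0.18, -0.19, -0.09]] + [[-0.01, 0.00, 0.00],[-0.00, 0.0, 0.00],[0.02, -0.0, -0.00]] + [[-0.00, 0.00, -0.00], [0.03, -0.01, 0.01], [-0.06, 0.03, -0.02]]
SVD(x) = [[-0.16, 0.09, -0.98], [-0.71, -0.7, 0.05], [-0.68, 0.71, 0.17]] @ diag([0.42494711791336104, 0.05831465808922516, 0.004398593987280026]) @ [[0.67, 0.66, 0.34],[-0.59, 0.75, -0.29],[0.44, 0.0, -0.90]]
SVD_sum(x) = [[-0.05, -0.04, -0.02], [-0.2, -0.20, -0.1], [-0.20, -0.19, -0.10]] + [[-0.00, 0.0, -0.0], [0.02, -0.03, 0.01], [-0.02, 0.03, -0.01]] + [[-0.0,-0.0,0.0], [0.00,0.00,-0.0], [0.00,0.0,-0.00]]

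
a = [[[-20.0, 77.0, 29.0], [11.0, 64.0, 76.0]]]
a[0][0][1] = 77.0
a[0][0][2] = 29.0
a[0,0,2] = 29.0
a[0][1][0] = 11.0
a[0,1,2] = 76.0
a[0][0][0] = -20.0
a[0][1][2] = 76.0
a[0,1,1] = 64.0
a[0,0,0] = -20.0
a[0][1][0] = 11.0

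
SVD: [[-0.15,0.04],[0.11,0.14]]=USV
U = [[-0.58, 0.82],  [0.82, 0.58]]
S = [0.2, 0.13]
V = [[0.89, 0.46], [-0.46, 0.89]]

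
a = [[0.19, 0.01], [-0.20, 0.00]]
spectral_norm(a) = 0.28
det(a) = 0.00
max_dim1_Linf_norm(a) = 0.2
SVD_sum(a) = [[0.19, 0.0], [-0.20, -0.00]] + [[-0.00, 0.01], [-0.0, 0.00]]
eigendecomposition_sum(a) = [[0.19, 0.01],[-0.21, -0.01]] + [[-0.0, -0.0], [0.01, 0.01]]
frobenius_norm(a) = 0.28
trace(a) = 0.19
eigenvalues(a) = [0.18, 0.01]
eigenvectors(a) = [[0.67, -0.06], [-0.75, 1.0]]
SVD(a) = [[-0.69, 0.72], [0.72, 0.69]] @ diag([0.275948311010507, 0.0072477341596189305]) @ [[-1.00, -0.02], [-0.02, 1.0]]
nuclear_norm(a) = 0.28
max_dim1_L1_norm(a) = 0.2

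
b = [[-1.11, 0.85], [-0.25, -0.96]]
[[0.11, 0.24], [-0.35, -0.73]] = b @ [[0.15,0.3], [0.33,0.68]]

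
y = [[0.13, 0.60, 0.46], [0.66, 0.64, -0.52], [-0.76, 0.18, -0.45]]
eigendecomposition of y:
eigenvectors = [[-0.48+0.00j, -0.04-0.54j, -0.04+0.54j],[(-0.87+0j), 0.11+0.42j, (0.11-0.42j)],[0.14+0.00j, 0.72+0.00j, 0.72-0.00j]]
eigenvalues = [(1.09+0j), (-0.38+0.68j), (-0.38-0.68j)]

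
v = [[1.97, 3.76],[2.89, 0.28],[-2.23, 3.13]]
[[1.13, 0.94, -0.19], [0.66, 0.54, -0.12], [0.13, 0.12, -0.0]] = v@[[0.21, 0.17, -0.04],  [0.19, 0.16, -0.03]]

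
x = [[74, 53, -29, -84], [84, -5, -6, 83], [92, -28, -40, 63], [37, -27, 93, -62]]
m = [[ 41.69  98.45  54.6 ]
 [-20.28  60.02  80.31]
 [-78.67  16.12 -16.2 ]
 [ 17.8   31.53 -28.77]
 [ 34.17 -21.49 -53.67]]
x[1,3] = 83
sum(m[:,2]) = 36.269999999999996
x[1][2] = -6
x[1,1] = -5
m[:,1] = [98.45, 60.02, 16.12, 31.53, -21.49]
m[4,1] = -21.49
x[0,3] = -84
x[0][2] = -29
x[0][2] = -29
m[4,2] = -53.67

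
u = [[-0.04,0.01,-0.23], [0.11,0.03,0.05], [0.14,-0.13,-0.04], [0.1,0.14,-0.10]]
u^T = [[-0.04, 0.11, 0.14, 0.10], [0.01, 0.03, -0.13, 0.14], [-0.23, 0.05, -0.04, -0.1]]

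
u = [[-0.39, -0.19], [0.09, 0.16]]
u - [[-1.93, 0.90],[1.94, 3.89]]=[[1.54, -1.09], [-1.85, -3.73]]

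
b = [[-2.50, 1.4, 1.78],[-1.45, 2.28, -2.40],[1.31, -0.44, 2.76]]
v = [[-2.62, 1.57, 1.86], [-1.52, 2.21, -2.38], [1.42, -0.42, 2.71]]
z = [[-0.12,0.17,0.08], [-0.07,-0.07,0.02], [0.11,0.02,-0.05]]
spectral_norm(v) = 4.62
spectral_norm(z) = 0.23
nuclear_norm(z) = 0.38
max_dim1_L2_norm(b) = 3.61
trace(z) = -0.24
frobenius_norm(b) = 5.83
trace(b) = 2.54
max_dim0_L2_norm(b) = 4.07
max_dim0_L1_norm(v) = 6.95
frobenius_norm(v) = 5.93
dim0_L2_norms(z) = [0.18, 0.18, 0.1]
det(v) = -16.56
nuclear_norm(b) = 9.05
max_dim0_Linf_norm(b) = 2.76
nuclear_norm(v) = 9.20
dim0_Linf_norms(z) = [0.12, 0.17, 0.08]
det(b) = -16.07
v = b + z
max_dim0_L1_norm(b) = 6.94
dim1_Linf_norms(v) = [2.62, 2.38, 2.71]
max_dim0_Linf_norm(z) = 0.17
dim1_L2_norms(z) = [0.22, 0.1, 0.12]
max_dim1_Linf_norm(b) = 2.76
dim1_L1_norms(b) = [5.68, 6.13, 4.51]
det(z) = -0.00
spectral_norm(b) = 4.60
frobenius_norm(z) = 0.27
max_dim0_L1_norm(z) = 0.3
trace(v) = 2.30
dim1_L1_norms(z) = [0.37, 0.16, 0.18]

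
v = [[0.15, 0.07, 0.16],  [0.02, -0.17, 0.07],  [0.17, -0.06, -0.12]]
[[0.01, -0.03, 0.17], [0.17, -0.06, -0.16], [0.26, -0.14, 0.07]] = v @ [[0.91, -0.56, 0.74], [-1.03, 0.35, 1.02], [-0.36, 0.18, -0.05]]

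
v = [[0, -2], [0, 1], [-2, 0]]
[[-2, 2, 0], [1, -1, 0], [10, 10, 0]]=v@[[-5, -5, 0], [1, -1, 0]]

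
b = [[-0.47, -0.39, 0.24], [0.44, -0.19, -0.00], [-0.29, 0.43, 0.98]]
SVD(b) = [[-0.25, 0.90, -0.36], [0.21, -0.31, -0.93], [-0.95, -0.3, -0.11]] @ diag([1.1527117371566633, 0.6388749419112281, 0.3908893188860391]) @ [[0.42, -0.3, -0.86], [-0.74, -0.66, -0.13], [-0.53, 0.69, -0.5]]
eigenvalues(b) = [(-0.32+0.44j), (-0.32-0.44j), (0.96+0j)]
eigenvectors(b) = [[(0.69+0j), 0.69-0.00j, 0.15+0.00j], [-0.19-0.63j, -0.19+0.63j, 0.06+0.00j], [0.13+0.25j, (0.13-0.25j), 0.99+0.00j]]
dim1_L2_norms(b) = [0.66, 0.48, 1.11]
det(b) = 0.29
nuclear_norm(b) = 2.18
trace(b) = 0.32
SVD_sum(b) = [[-0.12, 0.09, 0.24], [0.1, -0.07, -0.21], [-0.46, 0.33, 0.93]] + [[-0.43, -0.38, -0.07], [0.15, 0.13, 0.03], [0.14, 0.13, 0.02]] + [[0.07, -0.1, 0.07], [0.19, -0.25, 0.18], [0.02, -0.03, 0.02]]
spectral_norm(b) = 1.15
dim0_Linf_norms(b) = [0.47, 0.43, 0.98]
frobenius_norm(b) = 1.37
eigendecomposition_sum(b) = [[-0.23+0.18j, (-0.22-0.18j), (0.05-0.02j)], [0.22+0.16j, (-0.11+0.25j), -0.03-0.04j], [(-0.11-0.05j), (0.02-0.12j), 0.01+0.01j]] + [[-0.23-0.18j, -0.22+0.18j, (0.05+0.02j)], [(0.22-0.16j), (-0.11-0.25j), -0.03+0.04j], [-0.11+0.05j, 0.02+0.12j, (0.01-0.01j)]] + [[(-0.01-0j), 0.06+0.00j, 0.14+0.00j],  [-0.00-0.00j, 0.02+0.00j, 0.06+0.00j],  [(-0.08-0j), (0.38+0j), 0.95+0.00j]]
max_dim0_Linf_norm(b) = 0.98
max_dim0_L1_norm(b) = 1.22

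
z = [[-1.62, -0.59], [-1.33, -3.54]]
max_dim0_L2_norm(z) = 3.59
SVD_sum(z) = [[-0.56, -1.12], [-1.68, -3.36]] + [[-1.06,0.53], [0.35,-0.18]]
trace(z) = -5.16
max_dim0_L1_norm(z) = 4.13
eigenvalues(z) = [-1.27, -3.89]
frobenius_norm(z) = 4.16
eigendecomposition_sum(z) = [[-1.10,  0.29],[0.65,  -0.17]] + [[-0.52, -0.88], [-1.98, -3.37]]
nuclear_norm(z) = 5.21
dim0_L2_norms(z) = [2.1, 3.59]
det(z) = 4.95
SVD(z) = [[0.32, 0.95], [0.95, -0.32]] @ diag([3.9640409990033696, 1.2487509592470267]) @ [[-0.45,-0.89], [-0.89,0.45]]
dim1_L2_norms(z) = [1.72, 3.78]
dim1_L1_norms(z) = [2.21, 4.87]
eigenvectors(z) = [[0.86, 0.25], [-0.51, 0.97]]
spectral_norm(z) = 3.96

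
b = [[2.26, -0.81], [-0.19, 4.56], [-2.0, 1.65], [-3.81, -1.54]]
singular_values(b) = [5.15, 4.86]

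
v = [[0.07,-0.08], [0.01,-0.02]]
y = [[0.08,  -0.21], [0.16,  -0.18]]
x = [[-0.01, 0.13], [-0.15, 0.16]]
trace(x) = 0.15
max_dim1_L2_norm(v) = 0.11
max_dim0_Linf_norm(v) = 0.08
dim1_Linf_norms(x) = [0.13, 0.16]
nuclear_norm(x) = 0.32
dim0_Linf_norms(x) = [0.15, 0.16]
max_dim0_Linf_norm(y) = 0.21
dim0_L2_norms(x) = [0.15, 0.21]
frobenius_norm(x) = 0.26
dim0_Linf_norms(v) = [0.07, 0.08]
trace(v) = 0.05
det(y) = 0.02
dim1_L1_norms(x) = [0.14, 0.31]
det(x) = 0.02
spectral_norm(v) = 0.11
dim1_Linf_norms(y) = [0.21, 0.18]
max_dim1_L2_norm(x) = 0.22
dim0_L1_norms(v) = [0.08, 0.1]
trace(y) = -0.10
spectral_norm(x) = 0.24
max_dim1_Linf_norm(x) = 0.16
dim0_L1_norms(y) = [0.24, 0.39]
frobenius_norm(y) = 0.33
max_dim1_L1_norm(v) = 0.15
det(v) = -0.00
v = y + x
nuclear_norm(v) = 0.11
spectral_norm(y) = 0.32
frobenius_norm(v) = 0.11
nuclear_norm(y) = 0.38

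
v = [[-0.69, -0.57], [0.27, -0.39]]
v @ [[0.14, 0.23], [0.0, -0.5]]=[[-0.10, 0.13], [0.04, 0.26]]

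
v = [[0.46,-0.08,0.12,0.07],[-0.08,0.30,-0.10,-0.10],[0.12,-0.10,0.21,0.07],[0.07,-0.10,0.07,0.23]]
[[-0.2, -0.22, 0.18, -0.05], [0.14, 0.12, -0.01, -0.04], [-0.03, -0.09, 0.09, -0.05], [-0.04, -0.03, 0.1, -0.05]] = v @ [[-0.44, -0.42, 0.3, -0.04], [0.47, 0.31, 0.26, -0.35], [0.33, -0.09, 0.25, -0.31], [0.06, 0.14, 0.4, -0.28]]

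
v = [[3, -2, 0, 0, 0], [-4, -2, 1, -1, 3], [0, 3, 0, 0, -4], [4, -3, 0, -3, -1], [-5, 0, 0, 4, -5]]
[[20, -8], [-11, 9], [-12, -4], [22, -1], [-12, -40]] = v @ [[4, 0], [-4, 4], [-1, 0], [2, -5], [0, 4]]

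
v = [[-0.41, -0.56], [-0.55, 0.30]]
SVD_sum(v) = [[-0.55, -0.33], [-0.27, -0.16]] + [[0.14,-0.23],  [-0.28,0.46]]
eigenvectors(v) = [[-0.88, 0.48], [-0.48, -0.88]]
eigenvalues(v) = [-0.71, 0.6]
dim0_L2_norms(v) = [0.69, 0.64]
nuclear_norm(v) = 1.32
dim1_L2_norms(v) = [0.69, 0.63]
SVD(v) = [[-0.90,  -0.44], [-0.44,  0.9]] @ diag([0.7140515162193303, 0.6035979060474578]) @ [[0.85,0.52], [-0.52,0.85]]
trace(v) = -0.11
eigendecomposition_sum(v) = [[-0.55, -0.30], [-0.3, -0.16]] + [[0.14, -0.26], [-0.25, 0.46]]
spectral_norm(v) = 0.71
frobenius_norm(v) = 0.93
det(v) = -0.43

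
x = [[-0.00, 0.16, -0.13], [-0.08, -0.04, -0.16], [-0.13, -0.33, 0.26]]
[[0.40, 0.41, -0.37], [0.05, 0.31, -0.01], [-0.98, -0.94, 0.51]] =x @ [[1.32, 0.84, 1.95], [1.4, 0.56, -2.53], [-1.35, -2.5, -0.28]]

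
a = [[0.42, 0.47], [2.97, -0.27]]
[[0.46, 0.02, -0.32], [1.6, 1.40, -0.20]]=a@[[0.58, 0.44, -0.12], [0.47, -0.36, -0.57]]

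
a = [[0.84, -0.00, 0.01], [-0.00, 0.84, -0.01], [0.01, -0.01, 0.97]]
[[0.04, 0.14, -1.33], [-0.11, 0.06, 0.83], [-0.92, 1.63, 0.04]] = a@[[0.06, 0.15, -1.58], [-0.14, 0.09, 0.99], [-0.95, 1.68, 0.07]]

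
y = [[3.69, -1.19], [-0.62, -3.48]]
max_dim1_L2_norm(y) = 3.88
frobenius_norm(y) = 5.25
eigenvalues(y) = [3.79, -3.58]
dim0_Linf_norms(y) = [3.69, 3.48]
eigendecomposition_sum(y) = [[3.74, -0.61], [-0.32, 0.05]] + [[-0.05, -0.58], [-0.30, -3.53]]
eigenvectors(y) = [[1.00, 0.16], [-0.08, 0.99]]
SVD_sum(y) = [[2.63, -2.37], [1.39, -1.25]] + [[1.06, 1.18], [-2.01, -2.23]]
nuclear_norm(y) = 7.39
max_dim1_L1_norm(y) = 4.88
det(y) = -13.58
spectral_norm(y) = 4.00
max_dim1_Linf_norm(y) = 3.69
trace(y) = 0.21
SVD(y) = [[-0.88,-0.47],[-0.47,0.88]] @ diag([4.001192199015623, 3.393738497076126]) @ [[-0.74, 0.67], [-0.67, -0.74]]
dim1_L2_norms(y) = [3.88, 3.53]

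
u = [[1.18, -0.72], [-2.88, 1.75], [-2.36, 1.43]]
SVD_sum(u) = [[1.18, -0.72], [-2.88, 1.75], [-2.36, 1.43]] + [[-0.0, -0.0],[0.0, 0.00],[-0.00, -0.0]]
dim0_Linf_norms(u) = [2.88, 1.75]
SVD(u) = [[-0.30,  -0.72], [0.74,  0.24], [0.6,  -0.65]] @ diag([4.569702763481338, 0.0040808615541758]) @ [[-0.85,0.52],  [0.52,0.85]]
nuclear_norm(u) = 4.57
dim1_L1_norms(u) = [1.9, 4.63, 3.79]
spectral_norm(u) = 4.57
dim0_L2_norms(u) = [3.91, 2.37]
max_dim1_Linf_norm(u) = 2.88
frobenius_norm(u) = 4.57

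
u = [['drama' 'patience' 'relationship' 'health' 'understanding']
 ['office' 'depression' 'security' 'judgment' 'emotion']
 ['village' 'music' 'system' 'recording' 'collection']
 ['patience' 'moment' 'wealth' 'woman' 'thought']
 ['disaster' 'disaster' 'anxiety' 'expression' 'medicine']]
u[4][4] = 'medicine'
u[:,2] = ['relationship', 'security', 'system', 'wealth', 'anxiety']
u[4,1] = 'disaster'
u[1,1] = 'depression'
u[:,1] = ['patience', 'depression', 'music', 'moment', 'disaster']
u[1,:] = ['office', 'depression', 'security', 'judgment', 'emotion']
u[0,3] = 'health'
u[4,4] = 'medicine'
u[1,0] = 'office'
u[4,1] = 'disaster'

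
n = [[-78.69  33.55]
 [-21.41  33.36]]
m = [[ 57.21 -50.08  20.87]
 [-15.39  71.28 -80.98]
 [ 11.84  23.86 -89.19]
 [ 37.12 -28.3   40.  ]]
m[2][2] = -89.19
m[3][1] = -28.3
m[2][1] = 23.86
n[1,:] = [-21.41, 33.36]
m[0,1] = -50.08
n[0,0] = -78.69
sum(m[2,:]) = -53.489999999999995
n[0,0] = -78.69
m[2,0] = 11.84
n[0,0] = -78.69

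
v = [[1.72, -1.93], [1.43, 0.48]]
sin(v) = [[2.58, -1.27],[0.94, 1.77]]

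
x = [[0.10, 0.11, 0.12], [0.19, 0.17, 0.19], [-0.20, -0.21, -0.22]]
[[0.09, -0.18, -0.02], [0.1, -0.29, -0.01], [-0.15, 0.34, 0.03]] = x @ [[-1.02, -0.38, 0.25], [1.35, -1.26, -0.91], [0.34, -0.01, 0.49]]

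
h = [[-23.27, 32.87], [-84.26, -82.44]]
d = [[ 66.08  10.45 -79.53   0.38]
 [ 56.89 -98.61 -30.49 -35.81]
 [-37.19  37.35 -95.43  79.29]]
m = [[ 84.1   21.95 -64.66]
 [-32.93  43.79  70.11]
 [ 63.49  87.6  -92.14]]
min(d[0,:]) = -79.53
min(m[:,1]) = 21.95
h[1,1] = -82.44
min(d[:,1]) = -98.61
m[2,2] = -92.14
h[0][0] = -23.27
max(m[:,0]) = 84.1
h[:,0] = [-23.27, -84.26]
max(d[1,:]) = 56.89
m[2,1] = 87.6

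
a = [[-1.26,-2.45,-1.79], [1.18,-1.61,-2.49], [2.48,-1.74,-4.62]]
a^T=[[-1.26, 1.18, 2.48], [-2.45, -1.61, -1.74], [-1.79, -2.49, -4.62]]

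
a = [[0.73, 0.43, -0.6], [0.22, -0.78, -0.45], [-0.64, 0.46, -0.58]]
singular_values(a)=[1.07, 1.05, 0.79]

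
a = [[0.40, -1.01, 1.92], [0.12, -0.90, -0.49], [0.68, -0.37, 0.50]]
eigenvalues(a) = [(1.65+0j), (-0.83+0.26j), (-0.83-0.26j)]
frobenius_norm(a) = 2.60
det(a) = 1.23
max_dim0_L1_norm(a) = 2.91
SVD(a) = [[0.94,0.08,0.32], [0.02,-0.98,0.19], [0.33,-0.17,-0.93]] @ diag([2.3303636825442418, 1.04546176140776, 0.5066703193527622]) @ [[0.26, -0.47, 0.84], [-0.20, 0.83, 0.52], [-0.95, -0.30, 0.12]]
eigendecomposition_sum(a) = [[0.73+0.00j, -0.50+0.00j, 1.44+0.00j], [(-0.05-0j), (0.04+0j), (-0.1+0j)], [(0.45+0j), (-0.31+0j), (0.88+0j)]] + [[-0.17+0.27j, -0.26-0.38j, 0.24-0.49j], [0.09+0.32j, (-0.47-0.08j), (-0.19-0.53j)], [(0.11-0.03j), (-0.03+0.17j), -0.19+0.06j]] + [[(-0.17-0.27j), (-0.26+0.38j), 0.24+0.49j],  [(0.09-0.32j), -0.47+0.08j, (-0.19+0.53j)],  [0.11+0.03j, -0.03-0.17j, (-0.19-0.06j)]]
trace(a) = 0.00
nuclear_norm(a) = 3.88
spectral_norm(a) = 2.33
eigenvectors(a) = [[0.85+0.00j,(0.46+0.49j),0.46-0.49j], [(-0.06+0j),0.70+0.00j,0.70-0.00j], [(0.52+0j),0.01-0.25j,(0.01+0.25j)]]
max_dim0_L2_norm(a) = 2.04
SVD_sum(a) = [[0.57, -1.03, 1.86], [0.01, -0.02, 0.03], [0.2, -0.36, 0.65]] + [[-0.02, 0.07, 0.04], [0.2, -0.85, -0.53], [0.04, -0.15, -0.09]] + [[-0.15,-0.05,0.02], [-0.09,-0.03,0.01], [0.44,0.14,-0.06]]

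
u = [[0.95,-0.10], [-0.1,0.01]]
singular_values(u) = [0.96, 0.0]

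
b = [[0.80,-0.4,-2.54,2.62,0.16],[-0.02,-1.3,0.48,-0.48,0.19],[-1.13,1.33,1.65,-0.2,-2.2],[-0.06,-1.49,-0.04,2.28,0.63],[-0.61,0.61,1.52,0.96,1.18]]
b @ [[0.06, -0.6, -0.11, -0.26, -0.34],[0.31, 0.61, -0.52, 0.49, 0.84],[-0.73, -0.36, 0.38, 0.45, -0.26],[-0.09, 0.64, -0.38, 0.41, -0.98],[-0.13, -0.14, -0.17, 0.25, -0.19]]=[[1.52, 1.84, -1.87, -0.43, -2.55], [-0.74, -1.29, 1.01, -0.57, -0.78], [-0.56, 1.08, 0.51, 1.06, 1.69], [-0.72, 0.51, -0.21, 0.36, -3.57], [-1.20, 0.64, -0.24, 1.83, -0.84]]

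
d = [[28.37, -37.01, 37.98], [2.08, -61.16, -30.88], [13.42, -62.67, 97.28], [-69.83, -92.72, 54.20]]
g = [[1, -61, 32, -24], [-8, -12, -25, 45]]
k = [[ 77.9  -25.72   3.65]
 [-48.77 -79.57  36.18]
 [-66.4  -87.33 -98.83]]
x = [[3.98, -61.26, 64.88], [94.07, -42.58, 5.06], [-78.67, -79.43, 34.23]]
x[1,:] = [94.07, -42.58, 5.06]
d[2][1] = -62.67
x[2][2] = 34.23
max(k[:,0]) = 77.9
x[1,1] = -42.58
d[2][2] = 97.28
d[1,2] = -30.88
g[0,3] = -24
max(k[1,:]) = 36.18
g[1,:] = [-8, -12, -25, 45]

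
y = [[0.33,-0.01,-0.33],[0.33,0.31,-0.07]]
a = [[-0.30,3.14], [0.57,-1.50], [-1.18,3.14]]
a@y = [[0.94, 0.98, -0.12], [-0.31, -0.47, -0.08], [0.65, 0.99, 0.17]]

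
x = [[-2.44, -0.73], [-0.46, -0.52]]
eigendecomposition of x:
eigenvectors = [[-0.98, 0.33], [-0.22, -0.94]]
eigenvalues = [-2.6, -0.36]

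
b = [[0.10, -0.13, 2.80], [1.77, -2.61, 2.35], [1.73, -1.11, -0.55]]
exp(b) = [[3.02, -0.90, 3.14], [2.15, -0.59, 2.33], [1.47, -0.54, 1.64]]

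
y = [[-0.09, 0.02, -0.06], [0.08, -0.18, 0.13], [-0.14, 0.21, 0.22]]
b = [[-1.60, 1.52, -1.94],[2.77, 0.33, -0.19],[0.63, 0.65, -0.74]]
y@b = [[0.16,-0.17,0.22], [-0.54,0.15,-0.22], [0.94,-0.0,0.07]]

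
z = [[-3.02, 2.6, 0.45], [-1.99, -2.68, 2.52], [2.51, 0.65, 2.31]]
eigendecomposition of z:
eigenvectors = [[-0.02-0.66j, (-0.02+0.66j), 0.21+0.00j], [(0.7+0j), (0.7-0j), (0.33+0j)], [-0.17+0.21j, -0.17-0.21j, 0.92+0.00j]]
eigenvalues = [(-3.25+2.64j), (-3.25-2.64j), (3.11+0j)]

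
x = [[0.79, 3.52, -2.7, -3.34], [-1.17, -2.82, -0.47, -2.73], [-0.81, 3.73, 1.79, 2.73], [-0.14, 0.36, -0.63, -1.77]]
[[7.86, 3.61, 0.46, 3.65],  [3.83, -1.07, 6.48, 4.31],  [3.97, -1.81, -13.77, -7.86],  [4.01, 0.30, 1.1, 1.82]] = x@[[-2.57, 0.49, 1.45, 0.62],[1.57, 0.09, -2.11, -0.8],[0.97, -1.51, -1.89, -1.21],[-2.09, 0.35, -0.49, -0.81]]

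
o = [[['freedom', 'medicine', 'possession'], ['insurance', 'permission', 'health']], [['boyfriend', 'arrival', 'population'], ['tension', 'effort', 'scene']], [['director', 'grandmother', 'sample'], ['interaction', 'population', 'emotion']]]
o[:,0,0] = ['freedom', 'boyfriend', 'director']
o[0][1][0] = 'insurance'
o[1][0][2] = 'population'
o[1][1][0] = 'tension'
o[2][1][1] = 'population'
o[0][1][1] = 'permission'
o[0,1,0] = 'insurance'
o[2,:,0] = ['director', 'interaction']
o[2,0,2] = 'sample'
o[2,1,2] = 'emotion'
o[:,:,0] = [['freedom', 'insurance'], ['boyfriend', 'tension'], ['director', 'interaction']]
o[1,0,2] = 'population'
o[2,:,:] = [['director', 'grandmother', 'sample'], ['interaction', 'population', 'emotion']]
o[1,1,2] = 'scene'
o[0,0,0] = 'freedom'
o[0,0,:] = ['freedom', 'medicine', 'possession']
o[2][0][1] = 'grandmother'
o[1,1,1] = 'effort'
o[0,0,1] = 'medicine'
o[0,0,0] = 'freedom'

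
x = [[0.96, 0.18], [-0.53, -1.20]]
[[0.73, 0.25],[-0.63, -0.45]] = x@[[0.72, 0.21],[0.21, 0.28]]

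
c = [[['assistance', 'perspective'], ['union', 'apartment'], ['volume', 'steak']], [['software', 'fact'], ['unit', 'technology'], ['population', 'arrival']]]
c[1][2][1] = 'arrival'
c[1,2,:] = ['population', 'arrival']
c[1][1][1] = 'technology'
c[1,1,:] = ['unit', 'technology']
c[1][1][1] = 'technology'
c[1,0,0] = 'software'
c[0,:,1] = ['perspective', 'apartment', 'steak']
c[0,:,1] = ['perspective', 'apartment', 'steak']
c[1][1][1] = 'technology'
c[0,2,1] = 'steak'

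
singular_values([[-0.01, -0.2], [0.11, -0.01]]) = [0.2, 0.11]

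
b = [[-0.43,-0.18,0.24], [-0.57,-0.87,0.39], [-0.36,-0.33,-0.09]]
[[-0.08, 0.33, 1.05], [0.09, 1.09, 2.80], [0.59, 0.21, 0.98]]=b @ [[-0.68, 0.07, -1.01], [-0.52, -0.94, -2.13], [-1.93, 0.81, 0.96]]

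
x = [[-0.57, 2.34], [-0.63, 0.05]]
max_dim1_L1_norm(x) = 2.91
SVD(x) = [[-1.0,-0.09], [-0.09,1.00]] @ diag([2.41705326294462, 0.5981250070752471]) @ [[0.26, -0.97], [-0.97, -0.26]]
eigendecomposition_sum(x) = [[(-0.28+0.55j), (1.17+0.26j)], [(-0.31-0.07j), (0.02+0.62j)]] + [[(-0.28-0.55j), 1.17-0.26j], [(-0.31+0.07j), (0.02-0.62j)]]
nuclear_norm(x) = 3.02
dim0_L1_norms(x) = [1.2, 2.39]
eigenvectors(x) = [[0.89+0.00j, (0.89-0j)], [0.12+0.45j, (0.12-0.45j)]]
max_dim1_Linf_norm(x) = 2.34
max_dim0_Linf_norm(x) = 2.34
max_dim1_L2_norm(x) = 2.41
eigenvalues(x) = [(-0.26+1.17j), (-0.26-1.17j)]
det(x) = 1.45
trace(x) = -0.52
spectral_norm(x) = 2.42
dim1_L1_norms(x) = [2.91, 0.68]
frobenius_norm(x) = 2.49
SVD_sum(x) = [[-0.62, 2.33],[-0.05, 0.20]] + [[0.05,0.01], [-0.58,-0.15]]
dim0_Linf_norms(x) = [0.63, 2.34]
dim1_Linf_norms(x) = [2.34, 0.63]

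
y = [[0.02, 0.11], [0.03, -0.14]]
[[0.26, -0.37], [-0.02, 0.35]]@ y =[[-0.01, 0.08], [0.01, -0.05]]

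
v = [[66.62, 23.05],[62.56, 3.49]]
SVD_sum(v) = [[68.42, 14.66], [60.53, 12.97]] + [[-1.8, 8.39], [2.03, -9.48]]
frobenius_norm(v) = 94.32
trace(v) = 70.11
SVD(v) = [[-0.75, -0.66],  [-0.66, 0.75]] @ diag([93.42295026496127, 12.946542541952141]) @ [[-0.98, -0.21], [0.21, -0.98]]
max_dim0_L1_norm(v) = 129.18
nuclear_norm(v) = 106.37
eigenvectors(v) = [[0.79,  -0.27],  [0.61,  0.96]]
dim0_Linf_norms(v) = [66.62, 23.05]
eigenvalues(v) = [84.43, -14.32]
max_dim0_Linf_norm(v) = 66.62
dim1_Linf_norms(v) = [66.62, 62.56]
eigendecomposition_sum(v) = [[69.20, 19.71], [53.49, 15.23]] + [[-2.58, 3.34], [9.07, -11.74]]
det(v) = -1209.50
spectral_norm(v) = 93.42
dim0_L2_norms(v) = [91.39, 23.31]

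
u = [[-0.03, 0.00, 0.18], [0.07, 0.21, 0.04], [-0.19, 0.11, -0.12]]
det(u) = 0.01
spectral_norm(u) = 0.26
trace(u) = 0.06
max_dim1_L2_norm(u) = 0.25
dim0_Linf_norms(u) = [0.19, 0.21, 0.18]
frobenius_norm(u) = 0.38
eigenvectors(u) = [[-0.19-0.65j, -0.19+0.65j, 0.15+0.00j],[(-0.11+0.09j), -0.11-0.09j, 0.96+0.00j],[0.72+0.00j, (0.72-0j), 0.22+0.00j]]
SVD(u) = [[0.38, -0.28, -0.88],[-0.14, -0.96, 0.25],[-0.92, 0.03, -0.40]] @ diag([0.26442481852017574, 0.22797998288200166, 0.15685867127989556]) @ [[0.58, -0.49, 0.65], [-0.28, -0.87, -0.41], [0.77, 0.05, -0.64]]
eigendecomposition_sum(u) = [[(-0.02+0.1j), -0.02-0.02j, 0.09+0.04j], [(0.02-0j), (-0+0.01j), 0.00-0.02j], [(-0.1-0.05j), (0.03-0.01j), (-0.06+0.08j)]] + [[(-0.02-0.1j), -0.02+0.02j, (0.09-0.04j)], [(0.02+0j), (-0-0.01j), 0.00+0.02j], [-0.10+0.05j, 0.03+0.01j, -0.06-0.08j]] + [[0j, (0.03+0j), 0.01+0.00j], [0.03+0.00j, (0.22+0j), (0.04+0j)], [0.01+0.00j, (0.05+0j), (0.01+0j)]]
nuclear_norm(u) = 0.65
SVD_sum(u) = [[0.06, -0.05, 0.07],[-0.02, 0.02, -0.02],[-0.14, 0.12, -0.16]] + [[0.02, 0.06, 0.03], [0.06, 0.19, 0.09], [-0.0, -0.01, -0.0]] + [[-0.11, -0.01, 0.09], [0.03, 0.0, -0.03], [-0.05, -0.0, 0.04]]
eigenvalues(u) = [(-0.09+0.18j), (-0.09-0.18j), (0.23+0j)]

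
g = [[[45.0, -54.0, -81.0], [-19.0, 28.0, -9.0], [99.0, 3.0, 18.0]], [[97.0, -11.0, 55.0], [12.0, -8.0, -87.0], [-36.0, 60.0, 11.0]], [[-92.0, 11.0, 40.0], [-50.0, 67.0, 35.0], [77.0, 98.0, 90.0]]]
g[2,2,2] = 90.0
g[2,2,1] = 98.0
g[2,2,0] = 77.0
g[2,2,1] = 98.0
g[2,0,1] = 11.0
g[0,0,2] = -81.0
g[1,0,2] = 55.0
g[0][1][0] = -19.0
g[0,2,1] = 3.0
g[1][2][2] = 11.0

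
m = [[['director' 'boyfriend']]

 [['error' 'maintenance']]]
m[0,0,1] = 'boyfriend'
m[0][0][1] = 'boyfriend'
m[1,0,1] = 'maintenance'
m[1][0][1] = 'maintenance'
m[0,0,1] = 'boyfriend'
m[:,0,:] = [['director', 'boyfriend'], ['error', 'maintenance']]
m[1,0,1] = 'maintenance'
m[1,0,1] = 'maintenance'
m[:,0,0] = ['director', 'error']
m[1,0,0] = 'error'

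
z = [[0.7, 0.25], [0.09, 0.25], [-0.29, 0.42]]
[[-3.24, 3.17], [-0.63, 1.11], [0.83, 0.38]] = z @ [[-4.28, 3.37], [-0.97, 3.23]]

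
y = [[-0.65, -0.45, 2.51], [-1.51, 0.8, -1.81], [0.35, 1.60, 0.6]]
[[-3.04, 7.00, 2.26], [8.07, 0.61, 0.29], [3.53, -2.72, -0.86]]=y@ [[-2.21, -3.25, -1.09],[3.15, -1.61, -0.50],[-1.22, 1.66, 0.53]]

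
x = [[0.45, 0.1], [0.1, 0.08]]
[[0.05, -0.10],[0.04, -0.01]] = x@[[0.02,-0.27], [0.44,0.20]]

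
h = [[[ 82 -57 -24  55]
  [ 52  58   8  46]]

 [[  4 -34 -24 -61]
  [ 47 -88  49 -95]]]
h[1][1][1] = -88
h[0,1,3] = 46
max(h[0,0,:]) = 82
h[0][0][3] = 55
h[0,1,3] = 46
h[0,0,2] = -24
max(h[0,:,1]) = 58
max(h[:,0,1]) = -34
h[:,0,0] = [82, 4]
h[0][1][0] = 52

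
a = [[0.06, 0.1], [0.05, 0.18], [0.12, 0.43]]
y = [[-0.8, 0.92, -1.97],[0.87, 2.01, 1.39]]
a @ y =[[0.04, 0.26, 0.02],[0.12, 0.41, 0.15],[0.28, 0.97, 0.36]]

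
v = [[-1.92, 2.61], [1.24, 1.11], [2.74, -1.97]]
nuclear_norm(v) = 6.44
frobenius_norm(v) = 4.97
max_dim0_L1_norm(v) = 5.9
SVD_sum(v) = [[-2.31, 2.21], [0.09, -0.09], [2.42, -2.31]] + [[0.39, 0.40],  [1.15, 1.2],  [0.32, 0.34]]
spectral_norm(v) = 4.62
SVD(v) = [[-0.69,  -0.31], [0.03,  -0.92], [0.72,  -0.26]] @ diag([4.622763982161401, 1.812940474817435]) @ [[0.72,-0.69], [-0.69,-0.72]]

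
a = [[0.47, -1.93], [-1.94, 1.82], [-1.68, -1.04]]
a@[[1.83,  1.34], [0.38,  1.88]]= [[0.13, -3.0], [-2.86, 0.82], [-3.47, -4.21]]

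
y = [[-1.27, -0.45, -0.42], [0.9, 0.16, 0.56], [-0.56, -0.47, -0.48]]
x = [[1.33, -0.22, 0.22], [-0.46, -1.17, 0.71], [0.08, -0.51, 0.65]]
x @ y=[[-2.01,-0.74,-0.79], [-0.87,-0.31,-0.80], [-0.92,-0.42,-0.63]]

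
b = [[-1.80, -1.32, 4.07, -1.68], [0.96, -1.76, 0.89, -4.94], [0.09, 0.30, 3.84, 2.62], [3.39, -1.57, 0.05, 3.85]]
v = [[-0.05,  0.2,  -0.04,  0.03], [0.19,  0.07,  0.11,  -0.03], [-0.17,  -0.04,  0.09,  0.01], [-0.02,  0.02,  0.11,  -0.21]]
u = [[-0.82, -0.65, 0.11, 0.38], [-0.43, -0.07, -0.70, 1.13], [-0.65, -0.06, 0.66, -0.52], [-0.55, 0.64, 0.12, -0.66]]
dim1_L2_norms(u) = [1.12, 1.4, 1.06, 1.08]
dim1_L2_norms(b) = [4.94, 5.41, 4.66, 5.36]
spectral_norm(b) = 7.31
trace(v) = -0.10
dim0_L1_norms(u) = [2.45, 1.42, 1.59, 2.69]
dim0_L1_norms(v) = [0.43, 0.33, 0.35, 0.28]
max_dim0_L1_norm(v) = 0.43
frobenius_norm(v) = 0.44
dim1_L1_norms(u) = [1.96, 2.33, 1.89, 1.97]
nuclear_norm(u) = 4.04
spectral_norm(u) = 1.74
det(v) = 0.00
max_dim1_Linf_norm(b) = 4.94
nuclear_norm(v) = 0.85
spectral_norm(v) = 0.28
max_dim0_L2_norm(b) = 6.99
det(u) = 0.27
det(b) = 174.33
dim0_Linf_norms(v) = [0.19, 0.2, 0.11, 0.21]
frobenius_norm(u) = 2.35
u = b @ v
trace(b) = 4.13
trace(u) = -0.89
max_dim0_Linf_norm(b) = 4.94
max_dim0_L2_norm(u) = 1.46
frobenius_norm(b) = 10.20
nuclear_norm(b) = 18.13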